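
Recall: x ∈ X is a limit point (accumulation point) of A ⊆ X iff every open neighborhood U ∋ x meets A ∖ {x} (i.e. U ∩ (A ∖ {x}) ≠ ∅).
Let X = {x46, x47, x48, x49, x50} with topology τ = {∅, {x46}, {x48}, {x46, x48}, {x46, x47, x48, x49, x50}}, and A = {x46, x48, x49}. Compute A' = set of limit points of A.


A' = {x47, x49, x50}

For each x ∈ X, list the open sets U ∈ τ with x ∈ U, then check whether U ∩ (A ∖ {x}) ≠ ∅ for every such U.
  x = x46: open {x46} ∋ x has {x46} ∩ (A ∖ {x46}) = ∅, so x is NOT a limit point.
  x = x47: opens ∋ x are {x46, x47, x48, x49, x50}; each meets A ∖ {x47}, so x IS a limit point.
  x = x48: open {x48} ∋ x has {x48} ∩ (A ∖ {x48}) = ∅, so x is NOT a limit point.
  x = x49: opens ∋ x are {x46, x47, x48, x49, x50}; each meets A ∖ {x49}, so x IS a limit point.
  x = x50: opens ∋ x are {x46, x47, x48, x49, x50}; each meets A ∖ {x50}, so x IS a limit point.
Collecting: A' = {x47, x49, x50}.


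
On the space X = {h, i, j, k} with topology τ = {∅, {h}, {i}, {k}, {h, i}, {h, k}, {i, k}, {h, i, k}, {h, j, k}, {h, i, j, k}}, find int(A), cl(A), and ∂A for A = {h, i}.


int(A) = {h, i}, cl(A) = {h, i, j}, ∂A = {j}.

Closed sets in (X, τ) are complements of opens:
  closed(X, τ) = {∅, {i}, {j}, {h, j}, {i, j}, {j, k}, {h, i, j}, {h, j, k}, {i, j, k}, {h, i, j, k}}.
int(A) = ⋃ {U ∈ τ : U ⊆ A}. Opens contained in A: ∅, {h}, {i}, {h, i}.
Taking the union of these: int(A) = {h, i}.
cl(A) = ⋂ {C closed : A ⊆ C}. Closed sets containing A: {h, i, j}, {h, i, j, k}.
Intersecting these: cl(A) = {h, i, j}.
∂A = cl(A) ∖ int(A) = {h, i, j} ∖ {h, i} = {j}.


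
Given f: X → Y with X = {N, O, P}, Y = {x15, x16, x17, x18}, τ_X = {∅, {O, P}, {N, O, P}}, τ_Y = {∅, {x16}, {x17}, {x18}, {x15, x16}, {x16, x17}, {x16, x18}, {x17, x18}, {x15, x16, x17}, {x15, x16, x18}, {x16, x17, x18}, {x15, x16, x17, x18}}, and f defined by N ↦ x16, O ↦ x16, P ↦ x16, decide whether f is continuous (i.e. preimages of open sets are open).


f IS continuous.

Compute f^{-1}(U) for each U ∈ τ_Y:
  U = ∅: f^{-1}(U) = ∅ ∈ τ_X ✓.
  U = {x16}: f^{-1}(U) = {N, O, P} ∈ τ_X ✓.
  U = {x17}: f^{-1}(U) = ∅ ∈ τ_X ✓.
  U = {x18}: f^{-1}(U) = ∅ ∈ τ_X ✓.
  U = {x15, x16}: f^{-1}(U) = {N, O, P} ∈ τ_X ✓.
  U = {x16, x17}: f^{-1}(U) = {N, O, P} ∈ τ_X ✓.
  U = {x16, x18}: f^{-1}(U) = {N, O, P} ∈ τ_X ✓.
  U = {x17, x18}: f^{-1}(U) = ∅ ∈ τ_X ✓.
  U = {x15, x16, x17}: f^{-1}(U) = {N, O, P} ∈ τ_X ✓.
  U = {x15, x16, x18}: f^{-1}(U) = {N, O, P} ∈ τ_X ✓.
  U = {x16, x17, x18}: f^{-1}(U) = {N, O, P} ∈ τ_X ✓.
  U = {x15, x16, x17, x18}: f^{-1}(U) = {N, O, P} ∈ τ_X ✓.
Every preimage lies in τ_X, so f IS continuous.


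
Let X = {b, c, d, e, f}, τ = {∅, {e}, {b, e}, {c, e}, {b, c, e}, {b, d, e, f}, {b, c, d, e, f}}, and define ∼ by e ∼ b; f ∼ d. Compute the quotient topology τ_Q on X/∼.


X/∼ = {[b=e], [c], [d=f]}; |τ_Q| = 5.

Equivalence classes: [b=e], [c], [d=f].
Quotient map π: X → X/∼ sends b ↦ [b=e], c ↦ [c], d ↦ [d=f], e ↦ [b=e], f ↦ [d=f].
For each subset V ⊆ X/∼, compute π^{-1}(V) ⊆ X and check whether π^{-1}(V) ∈ τ. V is open in τ_Q iff π^{-1}(V) ∈ τ.
  V = {}: π^{-1}(V) = ∅ ∈ τ ✓.
  V = {[b=e]}: π^{-1}(V) = {b, e} ∈ τ ✓.
  V = {[c]}: π^{-1}(V) = {c} ∉ τ ✗.
  V = {[b=e], [c]}: π^{-1}(V) = {b, c, e} ∈ τ ✓.
  V = {[d=f]}: π^{-1}(V) = {d, f} ∉ τ ✗.
  V = {[b=e], [d=f]}: π^{-1}(V) = {b, d, e, f} ∈ τ ✓.
  V = {[c], [d=f]}: π^{-1}(V) = {c, d, f} ∉ τ ✗.
  V = {[b=e], [c], [d=f]}: π^{-1}(V) = {b, c, d, e, f} ∈ τ ✓.
Open sets in the quotient: τ_Q = {{}, {[b=e]}, {[b=e], [c]}, {[b=e], [d=f]}, {[b=e], [c], [d=f]}} (5 elements).


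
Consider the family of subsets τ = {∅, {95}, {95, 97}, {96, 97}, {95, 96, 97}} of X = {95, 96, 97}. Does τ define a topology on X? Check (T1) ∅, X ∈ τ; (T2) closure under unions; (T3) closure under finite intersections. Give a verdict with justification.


τ is NOT a topology on X.

Axiom (T1): ∅ ∈ τ? Yes; X ∈ τ? Yes.
Axiom (T2/T3): check pairwise unions and intersections of members of τ.
Counterexample for (T3): {95, 97} ∩ {96, 97} = {97} ∉ τ. Therefore τ is NOT a topology.


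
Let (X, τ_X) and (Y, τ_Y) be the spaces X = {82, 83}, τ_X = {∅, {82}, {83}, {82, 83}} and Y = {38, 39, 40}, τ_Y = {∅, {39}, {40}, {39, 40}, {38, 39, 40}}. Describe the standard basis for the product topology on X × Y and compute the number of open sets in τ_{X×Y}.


Basis B = {∅ × ∅, {82} × {39}, {82} × {40}, {83} × {39}, {83} × {40}, {82} × {39, 40}, {82, 83} × {39}, {82, 83} × {40}, {83} × {39, 40}, {82} × {38, 39, 40}, {83} × {38, 39, 40}, {82, 83} × {39, 40}, {82, 83} × {38, 39, 40}}; |τ_{X×Y}| = 25.

Enumerate products U × V with U ∈ τ_X, V ∈ τ_Y (deduplicated):
  ∅ × ∅ = {} (∅)
  {82} × {39} = {(82,39)}
  {82} × {40} = {(82,40)}
  {83} × {39} = {(83,39)}
  {83} × {40} = {(83,40)}
  {82} × {39, 40} = {(82,39), (82,40)}
  {82, 83} × {39} = {(82,39), (83,39)}
  {82, 83} × {40} = {(82,40), (83,40)}
  {83} × {39, 40} = {(83,39), (83,40)}
  {82} × {38, 39, 40} = {(82,38), (82,39), (82,40)}
  {83} × {38, 39, 40} = {(83,38), (83,39), (83,40)}
  {82, 83} × {39, 40} = {(82,39), (82,40), (83,39), (83,40)}
  {82, 83} × {38, 39, 40} = {(82,38), (82,39), (82,40), (83,38), (83,39), (83,40)}
These 13 distinct sets form the basis B.
Close under arbitrary unions to get τ_{X×Y}; counting gives |τ_{X×Y}| = 25.


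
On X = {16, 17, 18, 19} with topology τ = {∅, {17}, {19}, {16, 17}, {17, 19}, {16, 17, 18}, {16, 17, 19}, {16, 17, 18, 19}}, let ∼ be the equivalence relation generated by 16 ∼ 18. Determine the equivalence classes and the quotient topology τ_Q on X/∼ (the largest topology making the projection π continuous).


X/∼ = {[16=18], [17], [19]}; |τ_Q| = 6.

Equivalence classes: [16=18], [17], [19].
Quotient map π: X → X/∼ sends 16 ↦ [16=18], 17 ↦ [17], 18 ↦ [16=18], 19 ↦ [19].
For each subset V ⊆ X/∼, compute π^{-1}(V) ⊆ X and check whether π^{-1}(V) ∈ τ. V is open in τ_Q iff π^{-1}(V) ∈ τ.
  V = {}: π^{-1}(V) = ∅ ∈ τ ✓.
  V = {[16=18]}: π^{-1}(V) = {16, 18} ∉ τ ✗.
  V = {[17]}: π^{-1}(V) = {17} ∈ τ ✓.
  V = {[16=18], [17]}: π^{-1}(V) = {16, 17, 18} ∈ τ ✓.
  V = {[19]}: π^{-1}(V) = {19} ∈ τ ✓.
  V = {[16=18], [19]}: π^{-1}(V) = {16, 18, 19} ∉ τ ✗.
  V = {[17], [19]}: π^{-1}(V) = {17, 19} ∈ τ ✓.
  V = {[16=18], [17], [19]}: π^{-1}(V) = {16, 17, 18, 19} ∈ τ ✓.
Open sets in the quotient: τ_Q = {{}, {[17]}, {[16=18], [17]}, {[19]}, {[17], [19]}, {[16=18], [17], [19]}} (6 elements).


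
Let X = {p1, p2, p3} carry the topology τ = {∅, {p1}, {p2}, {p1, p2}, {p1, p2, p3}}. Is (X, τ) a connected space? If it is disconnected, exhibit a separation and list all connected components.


(X, τ) is connected.

Find clopen sets (U ∈ τ with X ∖ U ∈ τ):
  U = ∅, X ∖ U = {p1, p2, p3} — both open, so U is clopen.
  U = {p1, p2, p3}, X ∖ U = ∅ — both open, so U is clopen.
Only trivial clopens (∅ and X) exist, so (X, τ) is connected.
Compute connected components by grouping points that agree on all clopens:
  component: {p1, p2, p3}


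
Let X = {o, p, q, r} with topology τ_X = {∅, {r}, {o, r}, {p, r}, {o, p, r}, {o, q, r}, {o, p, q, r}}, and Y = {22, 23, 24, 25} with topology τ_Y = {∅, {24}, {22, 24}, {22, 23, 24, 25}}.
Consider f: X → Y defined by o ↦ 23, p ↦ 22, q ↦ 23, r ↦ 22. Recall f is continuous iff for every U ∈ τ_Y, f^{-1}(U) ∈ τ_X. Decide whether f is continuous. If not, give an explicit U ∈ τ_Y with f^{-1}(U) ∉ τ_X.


f IS continuous.

Compute f^{-1}(U) for each U ∈ τ_Y:
  U = ∅: f^{-1}(U) = ∅ ∈ τ_X ✓.
  U = {24}: f^{-1}(U) = ∅ ∈ τ_X ✓.
  U = {22, 24}: f^{-1}(U) = {p, r} ∈ τ_X ✓.
  U = {22, 23, 24, 25}: f^{-1}(U) = {o, p, q, r} ∈ τ_X ✓.
Every preimage lies in τ_X, so f IS continuous.


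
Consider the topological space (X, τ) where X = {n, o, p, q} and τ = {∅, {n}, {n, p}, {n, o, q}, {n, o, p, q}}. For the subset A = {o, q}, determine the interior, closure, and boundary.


int(A) = ∅, cl(A) = {o, q}, ∂A = {o, q}.

Closed sets in (X, τ) are complements of opens:
  closed(X, τ) = {∅, {p}, {o, q}, {o, p, q}, {n, o, p, q}}.
int(A) = ⋃ {U ∈ τ : U ⊆ A}. Opens contained in A: ∅.
Taking the union of these: int(A) = ∅.
cl(A) = ⋂ {C closed : A ⊆ C}. Closed sets containing A: {o, q}, {o, p, q}, {n, o, p, q}.
Intersecting these: cl(A) = {o, q}.
∂A = cl(A) ∖ int(A) = {o, q} ∖ ∅ = {o, q}.


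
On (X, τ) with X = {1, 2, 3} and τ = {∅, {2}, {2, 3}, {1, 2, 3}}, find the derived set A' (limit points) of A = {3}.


A' = {1}

For each x ∈ X, list the open sets U ∈ τ with x ∈ U, then check whether U ∩ (A ∖ {x}) ≠ ∅ for every such U.
  x = 1: opens ∋ x are {1, 2, 3}; each meets A ∖ {1}, so x IS a limit point.
  x = 2: open {2} ∋ x has {2} ∩ (A ∖ {2}) = ∅, so x is NOT a limit point.
  x = 3: open {2, 3} ∋ x has {2, 3} ∩ (A ∖ {3}) = ∅, so x is NOT a limit point.
Collecting: A' = {1}.


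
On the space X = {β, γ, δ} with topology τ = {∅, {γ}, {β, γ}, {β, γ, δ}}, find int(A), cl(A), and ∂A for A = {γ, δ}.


int(A) = {γ}, cl(A) = {β, γ, δ}, ∂A = {β, δ}.

Closed sets in (X, τ) are complements of opens:
  closed(X, τ) = {∅, {δ}, {β, δ}, {β, γ, δ}}.
int(A) = ⋃ {U ∈ τ : U ⊆ A}. Opens contained in A: ∅, {γ}.
Taking the union of these: int(A) = {γ}.
cl(A) = ⋂ {C closed : A ⊆ C}. Closed sets containing A: {β, γ, δ}.
Intersecting these: cl(A) = {β, γ, δ}.
∂A = cl(A) ∖ int(A) = {β, γ, δ} ∖ {γ} = {β, δ}.


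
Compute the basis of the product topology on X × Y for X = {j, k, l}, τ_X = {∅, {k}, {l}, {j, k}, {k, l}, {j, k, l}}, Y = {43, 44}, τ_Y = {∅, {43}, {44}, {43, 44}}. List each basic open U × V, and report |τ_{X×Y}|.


Basis B = {∅ × ∅, {k} × {43}, {k} × {44}, {l} × {43}, {l} × {44}, {j, k} × {43}, {j, k} × {44}, {k} × {43, 44}, {k, l} × {43}, {k, l} × {44}, {l} × {43, 44}, {j, k, l} × {43}, {j, k, l} × {44}, {j, k} × {43, 44}, {k, l} × {43, 44}, {j, k, l} × {43, 44}}; |τ_{X×Y}| = 36.

Enumerate products U × V with U ∈ τ_X, V ∈ τ_Y (deduplicated):
  ∅ × ∅ = {} (∅)
  {k} × {43} = {(k,43)}
  {k} × {44} = {(k,44)}
  {l} × {43} = {(l,43)}
  {l} × {44} = {(l,44)}
  {j, k} × {43} = {(j,43), (k,43)}
  {j, k} × {44} = {(j,44), (k,44)}
  {k} × {43, 44} = {(k,43), (k,44)}
  {k, l} × {43} = {(k,43), (l,43)}
  {k, l} × {44} = {(k,44), (l,44)}
  {l} × {43, 44} = {(l,43), (l,44)}
  {j, k, l} × {43} = {(j,43), (k,43), (l,43)}
  {j, k, l} × {44} = {(j,44), (k,44), (l,44)}
  {j, k} × {43, 44} = {(j,43), (j,44), (k,43), (k,44)}
  {k, l} × {43, 44} = {(k,43), (k,44), (l,43), (l,44)}
  {j, k, l} × {43, 44} = {(j,43), (j,44), (k,43), (k,44), (l,43), (l,44)}
These 16 distinct sets form the basis B.
Close under arbitrary unions to get τ_{X×Y}; counting gives |τ_{X×Y}| = 36.


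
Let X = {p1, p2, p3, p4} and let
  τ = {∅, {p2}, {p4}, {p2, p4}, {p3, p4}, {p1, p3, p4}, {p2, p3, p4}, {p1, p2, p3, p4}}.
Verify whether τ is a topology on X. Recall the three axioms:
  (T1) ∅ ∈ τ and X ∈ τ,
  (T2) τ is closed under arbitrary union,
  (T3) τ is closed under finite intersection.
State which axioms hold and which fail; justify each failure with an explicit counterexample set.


τ IS a topology on X.

Axiom (T1): ∅ ∈ τ? Yes; X ∈ τ? Yes.
Axiom (T2/T3): check pairwise unions and intersections of members of τ.
All pairwise intersections and unions checked — each lies in τ. Therefore τ satisfies (T1), (T2), (T3): it IS a topology on X.


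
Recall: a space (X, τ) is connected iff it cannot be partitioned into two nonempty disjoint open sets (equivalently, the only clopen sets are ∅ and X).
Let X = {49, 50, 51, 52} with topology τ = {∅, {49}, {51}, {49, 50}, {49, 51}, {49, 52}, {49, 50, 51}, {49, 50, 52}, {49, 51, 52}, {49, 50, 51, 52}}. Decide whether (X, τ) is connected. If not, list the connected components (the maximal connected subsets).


(X, τ) is disconnected; components = [{51}, {49, 50, 52}].

Find clopen sets (U ∈ τ with X ∖ U ∈ τ):
  U = ∅, X ∖ U = {49, 50, 51, 52} — both open, so U is clopen.
  U = {51}, X ∖ U = {49, 50, 52} — both open, so U is clopen.
  U = {49, 50, 52}, X ∖ U = {51} — both open, so U is clopen.
  U = {49, 50, 51, 52}, X ∖ U = ∅ — both open, so U is clopen.
Nontrivial clopen(s) exist: e.g. {51}. So (X, τ) is disconnected.
Compute connected components by grouping points that agree on all clopens:
  component: {51}
  component: {49, 50, 52}


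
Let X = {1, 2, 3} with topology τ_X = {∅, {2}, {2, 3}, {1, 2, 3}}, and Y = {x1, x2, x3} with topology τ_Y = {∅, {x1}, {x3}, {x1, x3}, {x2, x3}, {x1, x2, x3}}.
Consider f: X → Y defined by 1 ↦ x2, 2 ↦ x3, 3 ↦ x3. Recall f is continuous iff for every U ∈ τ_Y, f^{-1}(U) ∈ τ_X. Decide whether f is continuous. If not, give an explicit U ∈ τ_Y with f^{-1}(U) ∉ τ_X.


f IS continuous.

Compute f^{-1}(U) for each U ∈ τ_Y:
  U = ∅: f^{-1}(U) = ∅ ∈ τ_X ✓.
  U = {x1}: f^{-1}(U) = ∅ ∈ τ_X ✓.
  U = {x3}: f^{-1}(U) = {2, 3} ∈ τ_X ✓.
  U = {x1, x3}: f^{-1}(U) = {2, 3} ∈ τ_X ✓.
  U = {x2, x3}: f^{-1}(U) = {1, 2, 3} ∈ τ_X ✓.
  U = {x1, x2, x3}: f^{-1}(U) = {1, 2, 3} ∈ τ_X ✓.
Every preimage lies in τ_X, so f IS continuous.


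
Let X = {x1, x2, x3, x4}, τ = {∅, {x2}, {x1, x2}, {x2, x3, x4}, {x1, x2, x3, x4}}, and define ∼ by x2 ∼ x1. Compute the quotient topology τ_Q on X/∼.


X/∼ = {[x1=x2], [x3], [x4]}; |τ_Q| = 3.

Equivalence classes: [x1=x2], [x3], [x4].
Quotient map π: X → X/∼ sends x1 ↦ [x1=x2], x2 ↦ [x1=x2], x3 ↦ [x3], x4 ↦ [x4].
For each subset V ⊆ X/∼, compute π^{-1}(V) ⊆ X and check whether π^{-1}(V) ∈ τ. V is open in τ_Q iff π^{-1}(V) ∈ τ.
  V = {}: π^{-1}(V) = ∅ ∈ τ ✓.
  V = {[x1=x2]}: π^{-1}(V) = {x1, x2} ∈ τ ✓.
  V = {[x3]}: π^{-1}(V) = {x3} ∉ τ ✗.
  V = {[x1=x2], [x3]}: π^{-1}(V) = {x1, x2, x3} ∉ τ ✗.
  V = {[x4]}: π^{-1}(V) = {x4} ∉ τ ✗.
  V = {[x1=x2], [x4]}: π^{-1}(V) = {x1, x2, x4} ∉ τ ✗.
  V = {[x3], [x4]}: π^{-1}(V) = {x3, x4} ∉ τ ✗.
  V = {[x1=x2], [x3], [x4]}: π^{-1}(V) = {x1, x2, x3, x4} ∈ τ ✓.
Open sets in the quotient: τ_Q = {{}, {[x1=x2]}, {[x1=x2], [x3], [x4]}} (3 elements).


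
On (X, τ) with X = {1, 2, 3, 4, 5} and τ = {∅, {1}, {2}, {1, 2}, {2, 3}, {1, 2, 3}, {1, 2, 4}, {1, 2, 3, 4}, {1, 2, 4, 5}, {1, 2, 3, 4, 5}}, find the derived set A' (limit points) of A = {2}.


A' = {3, 4, 5}

For each x ∈ X, list the open sets U ∈ τ with x ∈ U, then check whether U ∩ (A ∖ {x}) ≠ ∅ for every such U.
  x = 1: open {1} ∋ x has {1} ∩ (A ∖ {1}) = ∅, so x is NOT a limit point.
  x = 2: open {2} ∋ x has {2} ∩ (A ∖ {2}) = ∅, so x is NOT a limit point.
  x = 3: opens ∋ x are {2, 3}, {1, 2, 3}, {1, 2, 3, 4}, {1, 2, 3, 4, 5}; each meets A ∖ {3}, so x IS a limit point.
  x = 4: opens ∋ x are {1, 2, 4}, {1, 2, 3, 4}, {1, 2, 4, 5}, {1, 2, 3, 4, 5}; each meets A ∖ {4}, so x IS a limit point.
  x = 5: opens ∋ x are {1, 2, 4, 5}, {1, 2, 3, 4, 5}; each meets A ∖ {5}, so x IS a limit point.
Collecting: A' = {3, 4, 5}.


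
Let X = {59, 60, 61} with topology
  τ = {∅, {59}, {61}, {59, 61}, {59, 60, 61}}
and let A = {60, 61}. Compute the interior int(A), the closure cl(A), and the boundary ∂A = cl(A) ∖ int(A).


int(A) = {61}, cl(A) = {60, 61}, ∂A = {60}.

Closed sets in (X, τ) are complements of opens:
  closed(X, τ) = {∅, {60}, {59, 60}, {60, 61}, {59, 60, 61}}.
int(A) = ⋃ {U ∈ τ : U ⊆ A}. Opens contained in A: ∅, {61}.
Taking the union of these: int(A) = {61}.
cl(A) = ⋂ {C closed : A ⊆ C}. Closed sets containing A: {60, 61}, {59, 60, 61}.
Intersecting these: cl(A) = {60, 61}.
∂A = cl(A) ∖ int(A) = {60, 61} ∖ {61} = {60}.


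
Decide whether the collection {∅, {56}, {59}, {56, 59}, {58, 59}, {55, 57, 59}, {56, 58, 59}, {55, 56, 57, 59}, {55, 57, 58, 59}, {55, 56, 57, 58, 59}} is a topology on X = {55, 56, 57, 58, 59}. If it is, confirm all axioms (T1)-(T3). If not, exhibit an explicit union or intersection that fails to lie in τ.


τ IS a topology on X.

Axiom (T1): ∅ ∈ τ? Yes; X ∈ τ? Yes.
Axiom (T2/T3): check pairwise unions and intersections of members of τ.
All pairwise intersections and unions checked — each lies in τ. Therefore τ satisfies (T1), (T2), (T3): it IS a topology on X.


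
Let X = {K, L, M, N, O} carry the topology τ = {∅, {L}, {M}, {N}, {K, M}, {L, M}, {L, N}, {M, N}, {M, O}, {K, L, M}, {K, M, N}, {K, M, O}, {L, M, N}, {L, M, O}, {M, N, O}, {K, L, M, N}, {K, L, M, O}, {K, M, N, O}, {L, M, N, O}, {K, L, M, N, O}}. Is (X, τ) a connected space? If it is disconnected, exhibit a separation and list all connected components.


(X, τ) is disconnected; components = [{L}, {N}, {K, M, O}].

Find clopen sets (U ∈ τ with X ∖ U ∈ τ):
  U = ∅, X ∖ U = {K, L, M, N, O} — both open, so U is clopen.
  U = {L}, X ∖ U = {K, M, N, O} — both open, so U is clopen.
  U = {N}, X ∖ U = {K, L, M, O} — both open, so U is clopen.
  U = {L, N}, X ∖ U = {K, M, O} — both open, so U is clopen.
  U = {K, M, O}, X ∖ U = {L, N} — both open, so U is clopen.
  U = {K, L, M, O}, X ∖ U = {N} — both open, so U is clopen.
  U = {K, M, N, O}, X ∖ U = {L} — both open, so U is clopen.
  U = {K, L, M, N, O}, X ∖ U = ∅ — both open, so U is clopen.
Nontrivial clopen(s) exist: e.g. {K, M, O}. So (X, τ) is disconnected.
Compute connected components by grouping points that agree on all clopens:
  component: {L}
  component: {N}
  component: {K, M, O}


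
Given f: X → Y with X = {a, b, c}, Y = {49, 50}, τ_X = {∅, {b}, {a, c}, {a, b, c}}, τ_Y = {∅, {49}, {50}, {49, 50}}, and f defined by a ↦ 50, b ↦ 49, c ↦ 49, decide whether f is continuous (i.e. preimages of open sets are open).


f is NOT continuous.

Compute f^{-1}(U) for each U ∈ τ_Y:
  U = ∅: f^{-1}(U) = ∅ ∈ τ_X ✓.
  U = {49}: f^{-1}(U) = {b, c} ∉ τ_X ✗.
  U = {50}: f^{-1}(U) = {a} ∉ τ_X ✗.
  U = {49, 50}: f^{-1}(U) = {a, b, c} ∈ τ_X ✓.
Found U = {49} with f^{-1}(U) = {b, c} not in τ_X. Therefore f is NOT continuous.


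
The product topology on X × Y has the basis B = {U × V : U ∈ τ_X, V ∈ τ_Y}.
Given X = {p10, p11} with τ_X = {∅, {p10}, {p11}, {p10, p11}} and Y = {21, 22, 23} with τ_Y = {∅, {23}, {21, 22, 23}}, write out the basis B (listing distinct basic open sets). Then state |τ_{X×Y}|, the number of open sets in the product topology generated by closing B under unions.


Basis B = {∅ × ∅, {p10} × {23}, {p11} × {23}, {p10, p11} × {23}, {p10} × {21, 22, 23}, {p11} × {21, 22, 23}, {p10, p11} × {21, 22, 23}}; |τ_{X×Y}| = 9.

Enumerate products U × V with U ∈ τ_X, V ∈ τ_Y (deduplicated):
  ∅ × ∅ = {} (∅)
  {p10} × {23} = {(p10,23)}
  {p11} × {23} = {(p11,23)}
  {p10, p11} × {23} = {(p10,23), (p11,23)}
  {p10} × {21, 22, 23} = {(p10,21), (p10,22), (p10,23)}
  {p11} × {21, 22, 23} = {(p11,21), (p11,22), (p11,23)}
  {p10, p11} × {21, 22, 23} = {(p10,21), (p10,22), (p10,23), (p11,21), (p11,22), (p11,23)}
These 7 distinct sets form the basis B.
Close under arbitrary unions to get τ_{X×Y}; counting gives |τ_{X×Y}| = 9.


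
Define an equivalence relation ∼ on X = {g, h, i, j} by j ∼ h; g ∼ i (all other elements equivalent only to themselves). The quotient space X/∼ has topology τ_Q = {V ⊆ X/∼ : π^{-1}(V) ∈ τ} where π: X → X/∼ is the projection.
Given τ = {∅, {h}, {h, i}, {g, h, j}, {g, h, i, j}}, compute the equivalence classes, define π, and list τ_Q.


X/∼ = {[g=i], [h=j]}; |τ_Q| = 2.

Equivalence classes: [g=i], [h=j].
Quotient map π: X → X/∼ sends g ↦ [g=i], h ↦ [h=j], i ↦ [g=i], j ↦ [h=j].
For each subset V ⊆ X/∼, compute π^{-1}(V) ⊆ X and check whether π^{-1}(V) ∈ τ. V is open in τ_Q iff π^{-1}(V) ∈ τ.
  V = {}: π^{-1}(V) = ∅ ∈ τ ✓.
  V = {[g=i]}: π^{-1}(V) = {g, i} ∉ τ ✗.
  V = {[h=j]}: π^{-1}(V) = {h, j} ∉ τ ✗.
  V = {[g=i], [h=j]}: π^{-1}(V) = {g, h, i, j} ∈ τ ✓.
Open sets in the quotient: τ_Q = {{}, {[g=i], [h=j]}} (2 elements).


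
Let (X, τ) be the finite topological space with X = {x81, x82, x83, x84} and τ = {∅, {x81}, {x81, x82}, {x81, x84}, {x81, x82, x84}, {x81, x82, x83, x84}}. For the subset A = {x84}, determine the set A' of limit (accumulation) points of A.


A' = {x83}

For each x ∈ X, list the open sets U ∈ τ with x ∈ U, then check whether U ∩ (A ∖ {x}) ≠ ∅ for every such U.
  x = x81: open {x81} ∋ x has {x81} ∩ (A ∖ {x81}) = ∅, so x is NOT a limit point.
  x = x82: open {x81, x82} ∋ x has {x81, x82} ∩ (A ∖ {x82}) = ∅, so x is NOT a limit point.
  x = x83: opens ∋ x are {x81, x82, x83, x84}; each meets A ∖ {x83}, so x IS a limit point.
  x = x84: open {x81, x84} ∋ x has {x81, x84} ∩ (A ∖ {x84}) = ∅, so x is NOT a limit point.
Collecting: A' = {x83}.


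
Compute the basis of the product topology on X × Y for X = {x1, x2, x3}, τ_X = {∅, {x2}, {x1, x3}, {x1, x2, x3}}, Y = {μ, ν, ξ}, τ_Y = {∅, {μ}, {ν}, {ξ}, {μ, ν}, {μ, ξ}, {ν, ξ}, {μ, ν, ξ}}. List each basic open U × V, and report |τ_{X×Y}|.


Basis B = {∅ × ∅, {x2} × {μ}, {x2} × {ν}, {x2} × {ξ}, {x1, x3} × {μ}, {x1, x3} × {ν}, {x1, x3} × {ξ}, {x2} × {μ, ν}, {x2} × {μ, ξ}, {x2} × {ν, ξ}, {x1, x2, x3} × {μ}, {x1, x2, x3} × {ν}, {x1, x2, x3} × {ξ}, {x2} × {μ, ν, ξ}, {x1, x3} × {μ, ν}, {x1, x3} × {μ, ξ}, {x1, x3} × {ν, ξ}, {x1, x3} × {μ, ν, ξ}, {x1, x2, x3} × {μ, ν}, {x1, x2, x3} × {μ, ξ}, {x1, x2, x3} × {ν, ξ}, {x1, x2, x3} × {μ, ν, ξ}}; |τ_{X×Y}| = 64.

Enumerate products U × V with U ∈ τ_X, V ∈ τ_Y (deduplicated):
  ∅ × ∅ = {} (∅)
  {x2} × {μ} = {(x2,μ)}
  {x2} × {ν} = {(x2,ν)}
  {x2} × {ξ} = {(x2,ξ)}
  {x1, x3} × {μ} = {(x1,μ), (x3,μ)}
  {x1, x3} × {ν} = {(x1,ν), (x3,ν)}
  {x1, x3} × {ξ} = {(x1,ξ), (x3,ξ)}
  {x2} × {μ, ν} = {(x2,μ), (x2,ν)}
  {x2} × {μ, ξ} = {(x2,μ), (x2,ξ)}
  {x2} × {ν, ξ} = {(x2,ν), (x2,ξ)}
  {x1, x2, x3} × {μ} = {(x1,μ), (x2,μ), (x3,μ)}
  {x1, x2, x3} × {ν} = {(x1,ν), (x2,ν), (x3,ν)}
  {x1, x2, x3} × {ξ} = {(x1,ξ), (x2,ξ), (x3,ξ)}
  {x2} × {μ, ν, ξ} = {(x2,μ), (x2,ν), (x2,ξ)}
  {x1, x3} × {μ, ν} = {(x1,μ), (x1,ν), (x3,μ), (x3,ν)}
  {x1, x3} × {μ, ξ} = {(x1,μ), (x1,ξ), (x3,μ), (x3,ξ)}
  {x1, x3} × {ν, ξ} = {(x1,ν), (x1,ξ), (x3,ν), (x3,ξ)}
  {x1, x3} × {μ, ν, ξ} = {(x1,μ), (x1,ν), (x1,ξ), (x3,μ), (x3,ν), (x3,ξ)}
  {x1, x2, x3} × {μ, ν} = {(x1,μ), (x1,ν), (x2,μ), (x2,ν), (x3,μ), (x3,ν)}
  {x1, x2, x3} × {μ, ξ} = {(x1,μ), (x1,ξ), (x2,μ), (x2,ξ), (x3,μ), (x3,ξ)}
  {x1, x2, x3} × {ν, ξ} = {(x1,ν), (x1,ξ), (x2,ν), (x2,ξ), (x3,ν), (x3,ξ)}
  {x1, x2, x3} × {μ, ν, ξ} = {(x1,μ), (x1,ν), (x1,ξ), (x2,μ), (x2,ν), (x2,ξ), (x3,μ), (x3,ν), (x3,ξ)}
These 22 distinct sets form the basis B.
Close under arbitrary unions to get τ_{X×Y}; counting gives |τ_{X×Y}| = 64.


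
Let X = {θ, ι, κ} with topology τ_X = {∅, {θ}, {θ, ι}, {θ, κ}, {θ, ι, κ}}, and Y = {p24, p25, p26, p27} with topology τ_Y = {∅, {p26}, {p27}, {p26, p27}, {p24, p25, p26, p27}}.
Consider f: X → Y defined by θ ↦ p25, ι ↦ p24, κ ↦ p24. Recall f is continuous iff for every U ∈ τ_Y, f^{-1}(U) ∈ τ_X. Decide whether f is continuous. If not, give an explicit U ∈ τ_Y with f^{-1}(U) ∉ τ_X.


f IS continuous.

Compute f^{-1}(U) for each U ∈ τ_Y:
  U = ∅: f^{-1}(U) = ∅ ∈ τ_X ✓.
  U = {p26}: f^{-1}(U) = ∅ ∈ τ_X ✓.
  U = {p27}: f^{-1}(U) = ∅ ∈ τ_X ✓.
  U = {p26, p27}: f^{-1}(U) = ∅ ∈ τ_X ✓.
  U = {p24, p25, p26, p27}: f^{-1}(U) = {θ, ι, κ} ∈ τ_X ✓.
Every preimage lies in τ_X, so f IS continuous.


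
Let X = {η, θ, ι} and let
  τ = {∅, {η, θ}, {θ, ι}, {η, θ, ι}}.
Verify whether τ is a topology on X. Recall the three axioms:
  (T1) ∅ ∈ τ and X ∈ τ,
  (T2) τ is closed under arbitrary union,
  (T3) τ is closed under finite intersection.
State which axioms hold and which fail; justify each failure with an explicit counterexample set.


τ is NOT a topology on X.

Axiom (T1): ∅ ∈ τ? Yes; X ∈ τ? Yes.
Axiom (T2/T3): check pairwise unions and intersections of members of τ.
Counterexample for (T3): {η, θ} ∩ {θ, ι} = {θ} ∉ τ. Therefore τ is NOT a topology.


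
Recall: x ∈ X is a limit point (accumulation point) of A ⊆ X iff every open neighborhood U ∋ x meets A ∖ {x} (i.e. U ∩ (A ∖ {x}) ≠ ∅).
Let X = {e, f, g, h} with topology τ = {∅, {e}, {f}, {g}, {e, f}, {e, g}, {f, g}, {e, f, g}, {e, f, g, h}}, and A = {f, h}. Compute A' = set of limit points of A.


A' = {h}

For each x ∈ X, list the open sets U ∈ τ with x ∈ U, then check whether U ∩ (A ∖ {x}) ≠ ∅ for every such U.
  x = e: open {e} ∋ x has {e} ∩ (A ∖ {e}) = ∅, so x is NOT a limit point.
  x = f: open {f} ∋ x has {f} ∩ (A ∖ {f}) = ∅, so x is NOT a limit point.
  x = g: open {g} ∋ x has {g} ∩ (A ∖ {g}) = ∅, so x is NOT a limit point.
  x = h: opens ∋ x are {e, f, g, h}; each meets A ∖ {h}, so x IS a limit point.
Collecting: A' = {h}.


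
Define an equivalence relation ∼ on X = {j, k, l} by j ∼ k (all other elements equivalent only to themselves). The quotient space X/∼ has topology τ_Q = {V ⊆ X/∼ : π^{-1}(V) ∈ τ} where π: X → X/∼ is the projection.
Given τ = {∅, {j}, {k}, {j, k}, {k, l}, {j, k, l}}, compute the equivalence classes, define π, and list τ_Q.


X/∼ = {[j=k], [l]}; |τ_Q| = 3.

Equivalence classes: [j=k], [l].
Quotient map π: X → X/∼ sends j ↦ [j=k], k ↦ [j=k], l ↦ [l].
For each subset V ⊆ X/∼, compute π^{-1}(V) ⊆ X and check whether π^{-1}(V) ∈ τ. V is open in τ_Q iff π^{-1}(V) ∈ τ.
  V = {}: π^{-1}(V) = ∅ ∈ τ ✓.
  V = {[j=k]}: π^{-1}(V) = {j, k} ∈ τ ✓.
  V = {[l]}: π^{-1}(V) = {l} ∉ τ ✗.
  V = {[j=k], [l]}: π^{-1}(V) = {j, k, l} ∈ τ ✓.
Open sets in the quotient: τ_Q = {{}, {[j=k]}, {[j=k], [l]}} (3 elements).


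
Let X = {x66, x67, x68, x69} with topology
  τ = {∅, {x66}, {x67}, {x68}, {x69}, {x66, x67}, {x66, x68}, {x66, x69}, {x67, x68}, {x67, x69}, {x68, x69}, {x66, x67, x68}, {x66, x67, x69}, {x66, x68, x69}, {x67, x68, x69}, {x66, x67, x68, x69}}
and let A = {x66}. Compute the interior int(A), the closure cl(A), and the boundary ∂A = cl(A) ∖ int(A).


int(A) = {x66}, cl(A) = {x66}, ∂A = ∅.

Closed sets in (X, τ) are complements of opens:
  closed(X, τ) = {∅, {x66}, {x67}, {x68}, {x69}, {x66, x67}, {x66, x68}, {x66, x69}, {x67, x68}, {x67, x69}, {x68, x69}, {x66, x67, x68}, {x66, x67, x69}, {x66, x68, x69}, {x67, x68, x69}, {x66, x67, x68, x69}}.
int(A) = ⋃ {U ∈ τ : U ⊆ A}. Opens contained in A: ∅, {x66}.
Taking the union of these: int(A) = {x66}.
cl(A) = ⋂ {C closed : A ⊆ C}. Closed sets containing A: {x66}, {x66, x67}, {x66, x68}, {x66, x69}, {x66, x67, x68}, {x66, x67, x69}, {x66, x68, x69}, {x66, x67, x68, x69}.
Intersecting these: cl(A) = {x66}.
∂A = cl(A) ∖ int(A) = {x66} ∖ {x66} = ∅.


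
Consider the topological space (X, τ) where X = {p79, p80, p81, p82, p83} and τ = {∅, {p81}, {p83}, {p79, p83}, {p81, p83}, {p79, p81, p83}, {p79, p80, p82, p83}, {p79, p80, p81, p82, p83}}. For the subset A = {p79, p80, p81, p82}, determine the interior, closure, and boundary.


int(A) = {p81}, cl(A) = {p79, p80, p81, p82}, ∂A = {p79, p80, p82}.

Closed sets in (X, τ) are complements of opens:
  closed(X, τ) = {∅, {p81}, {p80, p82}, {p79, p80, p82}, {p80, p81, p82}, {p79, p80, p81, p82}, {p79, p80, p82, p83}, {p79, p80, p81, p82, p83}}.
int(A) = ⋃ {U ∈ τ : U ⊆ A}. Opens contained in A: ∅, {p81}.
Taking the union of these: int(A) = {p81}.
cl(A) = ⋂ {C closed : A ⊆ C}. Closed sets containing A: {p79, p80, p81, p82}, {p79, p80, p81, p82, p83}.
Intersecting these: cl(A) = {p79, p80, p81, p82}.
∂A = cl(A) ∖ int(A) = {p79, p80, p81, p82} ∖ {p81} = {p79, p80, p82}.


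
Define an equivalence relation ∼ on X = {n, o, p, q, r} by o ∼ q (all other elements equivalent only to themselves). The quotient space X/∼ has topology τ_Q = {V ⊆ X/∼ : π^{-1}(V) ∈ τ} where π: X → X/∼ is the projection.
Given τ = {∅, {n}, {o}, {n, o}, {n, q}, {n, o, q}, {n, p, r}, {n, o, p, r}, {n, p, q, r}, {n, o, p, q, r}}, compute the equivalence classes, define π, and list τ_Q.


X/∼ = {[n], [o=q], [p], [r]}; |τ_Q| = 5.

Equivalence classes: [n], [o=q], [p], [r].
Quotient map π: X → X/∼ sends n ↦ [n], o ↦ [o=q], p ↦ [p], q ↦ [o=q], r ↦ [r].
For each subset V ⊆ X/∼, compute π^{-1}(V) ⊆ X and check whether π^{-1}(V) ∈ τ. V is open in τ_Q iff π^{-1}(V) ∈ τ.
  V = {}: π^{-1}(V) = ∅ ∈ τ ✓.
  V = {[n]}: π^{-1}(V) = {n} ∈ τ ✓.
  V = {[o=q]}: π^{-1}(V) = {o, q} ∉ τ ✗.
  V = {[n], [o=q]}: π^{-1}(V) = {n, o, q} ∈ τ ✓.
  V = {[p]}: π^{-1}(V) = {p} ∉ τ ✗.
  V = {[n], [p]}: π^{-1}(V) = {n, p} ∉ τ ✗.
  V = {[o=q], [p]}: π^{-1}(V) = {o, p, q} ∉ τ ✗.
  V = {[n], [o=q], [p]}: π^{-1}(V) = {n, o, p, q} ∉ τ ✗.
  V = {[r]}: π^{-1}(V) = {r} ∉ τ ✗.
  V = {[n], [r]}: π^{-1}(V) = {n, r} ∉ τ ✗.
  V = {[o=q], [r]}: π^{-1}(V) = {o, q, r} ∉ τ ✗.
  V = {[n], [o=q], [r]}: π^{-1}(V) = {n, o, q, r} ∉ τ ✗.
  V = {[p], [r]}: π^{-1}(V) = {p, r} ∉ τ ✗.
  V = {[n], [p], [r]}: π^{-1}(V) = {n, p, r} ∈ τ ✓.
  V = {[o=q], [p], [r]}: π^{-1}(V) = {o, p, q, r} ∉ τ ✗.
  V = {[n], [o=q], [p], [r]}: π^{-1}(V) = {n, o, p, q, r} ∈ τ ✓.
Open sets in the quotient: τ_Q = {{}, {[n]}, {[n], [o=q]}, {[n], [p], [r]}, {[n], [o=q], [p], [r]}} (5 elements).


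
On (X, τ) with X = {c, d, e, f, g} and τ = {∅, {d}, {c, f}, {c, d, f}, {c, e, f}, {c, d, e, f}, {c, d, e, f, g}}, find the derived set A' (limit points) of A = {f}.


A' = {c, e, g}

For each x ∈ X, list the open sets U ∈ τ with x ∈ U, then check whether U ∩ (A ∖ {x}) ≠ ∅ for every such U.
  x = c: opens ∋ x are {c, f}, {c, d, f}, {c, e, f}, {c, d, e, f}, {c, d, e, f, g}; each meets A ∖ {c}, so x IS a limit point.
  x = d: open {d} ∋ x has {d} ∩ (A ∖ {d}) = ∅, so x is NOT a limit point.
  x = e: opens ∋ x are {c, e, f}, {c, d, e, f}, {c, d, e, f, g}; each meets A ∖ {e}, so x IS a limit point.
  x = f: open {c, f} ∋ x has {c, f} ∩ (A ∖ {f}) = ∅, so x is NOT a limit point.
  x = g: opens ∋ x are {c, d, e, f, g}; each meets A ∖ {g}, so x IS a limit point.
Collecting: A' = {c, e, g}.


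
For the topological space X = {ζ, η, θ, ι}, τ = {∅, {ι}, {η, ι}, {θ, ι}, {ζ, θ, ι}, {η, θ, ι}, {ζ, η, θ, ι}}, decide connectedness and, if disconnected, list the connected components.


(X, τ) is connected.

Find clopen sets (U ∈ τ with X ∖ U ∈ τ):
  U = ∅, X ∖ U = {ζ, η, θ, ι} — both open, so U is clopen.
  U = {ζ, η, θ, ι}, X ∖ U = ∅ — both open, so U is clopen.
Only trivial clopens (∅ and X) exist, so (X, τ) is connected.
Compute connected components by grouping points that agree on all clopens:
  component: {ζ, η, θ, ι}


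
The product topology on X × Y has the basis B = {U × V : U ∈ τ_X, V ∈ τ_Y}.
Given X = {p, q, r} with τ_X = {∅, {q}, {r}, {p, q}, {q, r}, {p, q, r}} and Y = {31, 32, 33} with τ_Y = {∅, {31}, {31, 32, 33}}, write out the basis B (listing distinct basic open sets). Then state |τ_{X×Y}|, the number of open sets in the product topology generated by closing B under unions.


Basis B = {∅ × ∅, {q} × {31}, {r} × {31}, {p, q} × {31}, {q, r} × {31}, {p, q, r} × {31}, {q} × {31, 32, 33}, {r} × {31, 32, 33}, {p, q} × {31, 32, 33}, {q, r} × {31, 32, 33}, {p, q, r} × {31, 32, 33}}; |τ_{X×Y}| = 18.

Enumerate products U × V with U ∈ τ_X, V ∈ τ_Y (deduplicated):
  ∅ × ∅ = {} (∅)
  {q} × {31} = {(q,31)}
  {r} × {31} = {(r,31)}
  {p, q} × {31} = {(p,31), (q,31)}
  {q, r} × {31} = {(q,31), (r,31)}
  {p, q, r} × {31} = {(p,31), (q,31), (r,31)}
  {q} × {31, 32, 33} = {(q,31), (q,32), (q,33)}
  {r} × {31, 32, 33} = {(r,31), (r,32), (r,33)}
  {p, q} × {31, 32, 33} = {(p,31), (p,32), (p,33), (q,31), (q,32), (q,33)}
  {q, r} × {31, 32, 33} = {(q,31), (q,32), (q,33), (r,31), (r,32), (r,33)}
  {p, q, r} × {31, 32, 33} = {(p,31), (p,32), (p,33), (q,31), (q,32), (q,33), (r,31), (r,32), (r,33)}
These 11 distinct sets form the basis B.
Close under arbitrary unions to get τ_{X×Y}; counting gives |τ_{X×Y}| = 18.


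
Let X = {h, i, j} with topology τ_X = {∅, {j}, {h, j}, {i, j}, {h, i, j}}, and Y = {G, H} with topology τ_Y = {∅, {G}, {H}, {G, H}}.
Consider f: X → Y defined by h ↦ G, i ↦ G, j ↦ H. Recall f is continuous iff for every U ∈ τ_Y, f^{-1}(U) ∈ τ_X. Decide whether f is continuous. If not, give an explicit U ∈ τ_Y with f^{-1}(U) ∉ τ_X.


f is NOT continuous.

Compute f^{-1}(U) for each U ∈ τ_Y:
  U = ∅: f^{-1}(U) = ∅ ∈ τ_X ✓.
  U = {G}: f^{-1}(U) = {h, i} ∉ τ_X ✗.
  U = {H}: f^{-1}(U) = {j} ∈ τ_X ✓.
  U = {G, H}: f^{-1}(U) = {h, i, j} ∈ τ_X ✓.
Found U = {G} with f^{-1}(U) = {h, i} not in τ_X. Therefore f is NOT continuous.


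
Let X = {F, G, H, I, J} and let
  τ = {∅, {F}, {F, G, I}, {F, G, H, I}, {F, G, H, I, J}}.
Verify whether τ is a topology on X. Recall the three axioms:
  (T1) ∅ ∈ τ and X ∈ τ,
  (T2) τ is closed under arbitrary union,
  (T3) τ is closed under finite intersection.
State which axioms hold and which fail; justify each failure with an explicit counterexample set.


τ IS a topology on X.

Axiom (T1): ∅ ∈ τ? Yes; X ∈ τ? Yes.
Axiom (T2/T3): check pairwise unions and intersections of members of τ.
All pairwise intersections and unions checked — each lies in τ. Therefore τ satisfies (T1), (T2), (T3): it IS a topology on X.


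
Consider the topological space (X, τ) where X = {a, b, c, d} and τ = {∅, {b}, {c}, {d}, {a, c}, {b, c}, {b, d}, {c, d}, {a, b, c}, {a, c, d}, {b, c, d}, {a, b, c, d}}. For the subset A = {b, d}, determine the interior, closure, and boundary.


int(A) = {b, d}, cl(A) = {b, d}, ∂A = ∅.

Closed sets in (X, τ) are complements of opens:
  closed(X, τ) = {∅, {a}, {b}, {d}, {a, b}, {a, c}, {a, d}, {b, d}, {a, b, c}, {a, b, d}, {a, c, d}, {a, b, c, d}}.
int(A) = ⋃ {U ∈ τ : U ⊆ A}. Opens contained in A: ∅, {b}, {d}, {b, d}.
Taking the union of these: int(A) = {b, d}.
cl(A) = ⋂ {C closed : A ⊆ C}. Closed sets containing A: {b, d}, {a, b, d}, {a, b, c, d}.
Intersecting these: cl(A) = {b, d}.
∂A = cl(A) ∖ int(A) = {b, d} ∖ {b, d} = ∅.


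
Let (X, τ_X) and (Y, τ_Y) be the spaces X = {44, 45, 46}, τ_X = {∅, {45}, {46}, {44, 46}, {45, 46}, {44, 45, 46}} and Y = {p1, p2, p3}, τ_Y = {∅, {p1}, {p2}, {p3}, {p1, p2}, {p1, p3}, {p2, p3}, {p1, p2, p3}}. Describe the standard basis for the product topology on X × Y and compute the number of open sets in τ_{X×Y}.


Basis B = {∅ × ∅, {45} × {p1}, {45} × {p2}, {45} × {p3}, {46} × {p1}, {46} × {p2}, {46} × {p3}, {44, 46} × {p1}, {44, 46} × {p2}, {44, 46} × {p3}, {45} × {p1, p2}, {45} × {p1, p3}, {45, 46} × {p1}, {45} × {p2, p3}, {45, 46} × {p2}, {45, 46} × {p3}, {46} × {p1, p2}, {46} × {p1, p3}, {46} × {p2, p3}, {44, 45, 46} × {p1}, {44, 45, 46} × {p2}, {44, 45, 46} × {p3}, {45} × {p1, p2, p3}, {46} × {p1, p2, p3}, {44, 46} × {p1, p2}, {44, 46} × {p1, p3}, {44, 46} × {p2, p3}, {45, 46} × {p1, p2}, {45, 46} × {p1, p3}, {45, 46} × {p2, p3}, {44, 46} × {p1, p2, p3}, {44, 45, 46} × {p1, p2}, {44, 45, 46} × {p1, p3}, {44, 45, 46} × {p2, p3}, {45, 46} × {p1, p2, p3}, {44, 45, 46} × {p1, p2, p3}}; |τ_{X×Y}| = 216.

Enumerate products U × V with U ∈ τ_X, V ∈ τ_Y (deduplicated):
  ∅ × ∅ = {} (∅)
  {45} × {p1} = {(45,p1)}
  {45} × {p2} = {(45,p2)}
  {45} × {p3} = {(45,p3)}
  {46} × {p1} = {(46,p1)}
  {46} × {p2} = {(46,p2)}
  {46} × {p3} = {(46,p3)}
  {44, 46} × {p1} = {(44,p1), (46,p1)}
  {44, 46} × {p2} = {(44,p2), (46,p2)}
  {44, 46} × {p3} = {(44,p3), (46,p3)}
  {45} × {p1, p2} = {(45,p1), (45,p2)}
  {45} × {p1, p3} = {(45,p1), (45,p3)}
  {45, 46} × {p1} = {(45,p1), (46,p1)}
  {45} × {p2, p3} = {(45,p2), (45,p3)}
  {45, 46} × {p2} = {(45,p2), (46,p2)}
  {45, 46} × {p3} = {(45,p3), (46,p3)}
  {46} × {p1, p2} = {(46,p1), (46,p2)}
  {46} × {p1, p3} = {(46,p1), (46,p3)}
  {46} × {p2, p3} = {(46,p2), (46,p3)}
  {44, 45, 46} × {p1} = {(44,p1), (45,p1), (46,p1)}
  {44, 45, 46} × {p2} = {(44,p2), (45,p2), (46,p2)}
  {44, 45, 46} × {p3} = {(44,p3), (45,p3), (46,p3)}
  {45} × {p1, p2, p3} = {(45,p1), (45,p2), (45,p3)}
  {46} × {p1, p2, p3} = {(46,p1), (46,p2), (46,p3)}
  {44, 46} × {p1, p2} = {(44,p1), (44,p2), (46,p1), (46,p2)}
  {44, 46} × {p1, p3} = {(44,p1), (44,p3), (46,p1), (46,p3)}
  {44, 46} × {p2, p3} = {(44,p2), (44,p3), (46,p2), (46,p3)}
  {45, 46} × {p1, p2} = {(45,p1), (45,p2), (46,p1), (46,p2)}
  {45, 46} × {p1, p3} = {(45,p1), (45,p3), (46,p1), (46,p3)}
  {45, 46} × {p2, p3} = {(45,p2), (45,p3), (46,p2), (46,p3)}
  {44, 46} × {p1, p2, p3} = {(44,p1), (44,p2), (44,p3), (46,p1), (46,p2), (46,p3)}
  {44, 45, 46} × {p1, p2} = {(44,p1), (44,p2), (45,p1), (45,p2), (46,p1), (46,p2)}
  {44, 45, 46} × {p1, p3} = {(44,p1), (44,p3), (45,p1), (45,p3), (46,p1), (46,p3)}
  {44, 45, 46} × {p2, p3} = {(44,p2), (44,p3), (45,p2), (45,p3), (46,p2), (46,p3)}
  {45, 46} × {p1, p2, p3} = {(45,p1), (45,p2), (45,p3), (46,p1), (46,p2), (46,p3)}
  {44, 45, 46} × {p1, p2, p3} = {(44,p1), (44,p2), (44,p3), (45,p1), (45,p2), (45,p3), (46,p1), (46,p2), (46,p3)}
These 36 distinct sets form the basis B.
Close under arbitrary unions to get τ_{X×Y}; counting gives |τ_{X×Y}| = 216.


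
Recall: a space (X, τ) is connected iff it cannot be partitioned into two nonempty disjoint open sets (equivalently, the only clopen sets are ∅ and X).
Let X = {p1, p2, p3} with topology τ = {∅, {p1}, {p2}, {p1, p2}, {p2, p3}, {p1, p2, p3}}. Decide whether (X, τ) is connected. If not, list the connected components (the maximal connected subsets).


(X, τ) is disconnected; components = [{p1}, {p2, p3}].

Find clopen sets (U ∈ τ with X ∖ U ∈ τ):
  U = ∅, X ∖ U = {p1, p2, p3} — both open, so U is clopen.
  U = {p1}, X ∖ U = {p2, p3} — both open, so U is clopen.
  U = {p2, p3}, X ∖ U = {p1} — both open, so U is clopen.
  U = {p1, p2, p3}, X ∖ U = ∅ — both open, so U is clopen.
Nontrivial clopen(s) exist: e.g. {p2, p3}. So (X, τ) is disconnected.
Compute connected components by grouping points that agree on all clopens:
  component: {p1}
  component: {p2, p3}


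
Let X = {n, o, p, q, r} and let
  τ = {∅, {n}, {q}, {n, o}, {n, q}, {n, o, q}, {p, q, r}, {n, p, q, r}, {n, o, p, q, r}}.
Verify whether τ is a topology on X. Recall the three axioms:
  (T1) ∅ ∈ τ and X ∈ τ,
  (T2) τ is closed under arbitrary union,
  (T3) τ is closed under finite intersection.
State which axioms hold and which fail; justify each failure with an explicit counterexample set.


τ IS a topology on X.

Axiom (T1): ∅ ∈ τ? Yes; X ∈ τ? Yes.
Axiom (T2/T3): check pairwise unions and intersections of members of τ.
All pairwise intersections and unions checked — each lies in τ. Therefore τ satisfies (T1), (T2), (T3): it IS a topology on X.


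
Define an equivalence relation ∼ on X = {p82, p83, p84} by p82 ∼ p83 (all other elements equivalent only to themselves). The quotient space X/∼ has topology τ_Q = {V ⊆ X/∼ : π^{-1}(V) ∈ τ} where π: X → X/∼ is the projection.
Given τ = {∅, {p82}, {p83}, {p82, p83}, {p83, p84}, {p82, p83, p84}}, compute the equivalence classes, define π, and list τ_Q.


X/∼ = {[p82=p83], [p84]}; |τ_Q| = 3.

Equivalence classes: [p82=p83], [p84].
Quotient map π: X → X/∼ sends p82 ↦ [p82=p83], p83 ↦ [p82=p83], p84 ↦ [p84].
For each subset V ⊆ X/∼, compute π^{-1}(V) ⊆ X and check whether π^{-1}(V) ∈ τ. V is open in τ_Q iff π^{-1}(V) ∈ τ.
  V = {}: π^{-1}(V) = ∅ ∈ τ ✓.
  V = {[p82=p83]}: π^{-1}(V) = {p82, p83} ∈ τ ✓.
  V = {[p84]}: π^{-1}(V) = {p84} ∉ τ ✗.
  V = {[p82=p83], [p84]}: π^{-1}(V) = {p82, p83, p84} ∈ τ ✓.
Open sets in the quotient: τ_Q = {{}, {[p82=p83]}, {[p82=p83], [p84]}} (3 elements).
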